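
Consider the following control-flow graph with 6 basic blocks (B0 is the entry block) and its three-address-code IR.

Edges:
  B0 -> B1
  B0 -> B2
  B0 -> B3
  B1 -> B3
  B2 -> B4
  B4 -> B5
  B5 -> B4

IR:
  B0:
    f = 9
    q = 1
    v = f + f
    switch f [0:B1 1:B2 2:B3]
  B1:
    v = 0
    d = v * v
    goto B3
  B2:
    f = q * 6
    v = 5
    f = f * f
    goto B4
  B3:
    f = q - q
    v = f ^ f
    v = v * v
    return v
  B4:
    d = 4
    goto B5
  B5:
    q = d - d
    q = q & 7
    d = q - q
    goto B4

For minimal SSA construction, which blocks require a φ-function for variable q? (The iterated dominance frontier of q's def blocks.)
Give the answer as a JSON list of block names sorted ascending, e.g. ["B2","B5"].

idom tree: B1←B0 B2←B0 B3←B0 B4←B2 B5←B4
Join-block Dom:
  B3: preds {B0,B1}: {B0} ∩ {B0,B1} = {B0}; idom=B0
  B4: preds {B2,B5}: {B0,B2} ∩ {B0,B2,B4,B5} = {B0,B2}; idom=B2

DF derivation:
  B3←B0: walk · to B0
  B3←B1: walk B1 to B0
  B4←B2: walk · to B2
  B4←B5: walk B5→B4 to B2
  DF(B0)=∅
  DF(B1)={B3}
  DF(B2)=∅
  DF(B3)=∅
  DF(B4)={B4}
  DF(B5)={B4}

φ for q: defs {B0,B5}
  DF⁺ = {B4}

Answer: ["B4"]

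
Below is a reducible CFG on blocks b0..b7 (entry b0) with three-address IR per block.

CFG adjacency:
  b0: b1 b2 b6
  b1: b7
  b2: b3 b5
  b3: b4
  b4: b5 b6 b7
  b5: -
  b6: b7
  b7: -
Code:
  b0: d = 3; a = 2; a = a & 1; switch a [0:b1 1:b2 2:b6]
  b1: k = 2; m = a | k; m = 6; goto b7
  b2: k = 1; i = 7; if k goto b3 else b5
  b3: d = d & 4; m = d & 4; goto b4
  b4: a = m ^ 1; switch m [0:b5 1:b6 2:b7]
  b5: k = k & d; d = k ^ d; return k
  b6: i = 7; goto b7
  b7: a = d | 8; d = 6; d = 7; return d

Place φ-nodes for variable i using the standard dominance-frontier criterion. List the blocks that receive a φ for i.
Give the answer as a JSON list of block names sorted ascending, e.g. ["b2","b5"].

idom tree: b1←b0 b2←b0 b3←b2 b4←b3 b5←b2 b6←b0 b7←b0
Dom at joins:
  b5: preds {b2,b4}: {b0,b2} ∩ {b0,b2,b3,b4} = {b0,b2}; idom=b2
  b6: preds {b0,b4}: {b0} ∩ {b0,b2,b3,b4} = {b0}; idom=b0
  b7: preds {b1,b4,b6}: {b0,b1} ∩ {b0,b2,b3,b4} ∩ {b0,b6} = {b0}; idom=b0

DF walk-up:
  join b5 pred b2: · stop@b2
  join b5 pred b4: b4→b3 stop@b2
  join b6 pred b0: · stop@b0
  join b6 pred b4: b4→b3→b2 stop@b0
  join b7 pred b1: b1 stop@b0
  join b7 pred b4: b4→b3→b2 stop@b0
  join b7 pred b6: b6 stop@b0
  DF(b0)=∅
  DF(b1)={b7}
  DF(b2)={b6,b7}
  DF(b3)={b5,b6,b7}
  DF(b4)={b5,b6,b7}
  DF(b5)=∅
  DF(b6)={b7}
  DF(b7)=∅

φ for i: defs {b2,b6}
  DF⁺ = {b6,b7}

Answer: ["b6", "b7"]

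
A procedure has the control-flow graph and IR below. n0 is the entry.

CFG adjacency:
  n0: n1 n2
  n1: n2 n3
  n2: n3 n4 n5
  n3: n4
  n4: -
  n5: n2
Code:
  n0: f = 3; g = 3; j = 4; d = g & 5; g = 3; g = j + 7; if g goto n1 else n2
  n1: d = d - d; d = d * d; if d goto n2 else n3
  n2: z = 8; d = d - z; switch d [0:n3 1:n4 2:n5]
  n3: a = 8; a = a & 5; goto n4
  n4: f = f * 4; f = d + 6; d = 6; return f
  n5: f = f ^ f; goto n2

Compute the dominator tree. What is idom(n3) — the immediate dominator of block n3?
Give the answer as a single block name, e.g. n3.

Answer: n0

Working:
idom tree: n1←n0 n2←n0 n3←n0 n4←n0 n5←n2
Join-block Dom:
  n2: preds {n0,n1,n5}: {n0} ∩ {n0,n1} ∩ {n0,n2,n5} = {n0}; idom=n0
  n3: preds {n1,n2}: {n0,n1} ∩ {n0,n2} = {n0}; idom=n0
  n4: preds {n2,n3}: {n0,n2} ∩ {n0,n3} = {n0}; idom=n0

idom(n3) = n0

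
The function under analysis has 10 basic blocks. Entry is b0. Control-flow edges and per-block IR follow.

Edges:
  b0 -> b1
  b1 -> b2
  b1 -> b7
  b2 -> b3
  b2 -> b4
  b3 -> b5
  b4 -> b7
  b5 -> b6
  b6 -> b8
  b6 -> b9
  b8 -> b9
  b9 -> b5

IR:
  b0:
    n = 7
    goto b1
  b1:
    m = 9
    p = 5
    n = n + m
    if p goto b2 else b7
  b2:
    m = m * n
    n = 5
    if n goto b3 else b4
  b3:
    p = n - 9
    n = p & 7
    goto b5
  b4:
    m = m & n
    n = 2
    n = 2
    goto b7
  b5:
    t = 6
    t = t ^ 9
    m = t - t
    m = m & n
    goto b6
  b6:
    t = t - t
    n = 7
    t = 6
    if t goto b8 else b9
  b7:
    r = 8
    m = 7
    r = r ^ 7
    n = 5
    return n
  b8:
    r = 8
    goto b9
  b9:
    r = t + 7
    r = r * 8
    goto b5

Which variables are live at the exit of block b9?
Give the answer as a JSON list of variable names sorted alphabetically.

Answer: ["n"]

Analysis:
Block summaries:
  b0: {n} / ∅
  b1: {m,n,p} / {n}
  b2: {m,n} / {m,n}
  b3: {n,p} / {n}
  b4: {m,n} / {m,n}
  b5: {m,t} / {n}
  b6: {n,t} / {t}
  b7: {m,n,r} / ∅
  b8: {r} / ∅
  b9: {r} / {t}

Backward fixpoint:
  live b0: ∅→{n}
  live b1: {n}→{m,n}
  live b2: {m,n}→{m,n}
  live b3: {n}→{n}
  live b4: {m,n}→∅
  live b5: {n}→{t}
  live b6: {t}→{n,t}
  live b7: ∅→∅
  live b8: {n,t}→{n,t}
  live b9: {n,t}→{n}

live-out(b9) = ["n"]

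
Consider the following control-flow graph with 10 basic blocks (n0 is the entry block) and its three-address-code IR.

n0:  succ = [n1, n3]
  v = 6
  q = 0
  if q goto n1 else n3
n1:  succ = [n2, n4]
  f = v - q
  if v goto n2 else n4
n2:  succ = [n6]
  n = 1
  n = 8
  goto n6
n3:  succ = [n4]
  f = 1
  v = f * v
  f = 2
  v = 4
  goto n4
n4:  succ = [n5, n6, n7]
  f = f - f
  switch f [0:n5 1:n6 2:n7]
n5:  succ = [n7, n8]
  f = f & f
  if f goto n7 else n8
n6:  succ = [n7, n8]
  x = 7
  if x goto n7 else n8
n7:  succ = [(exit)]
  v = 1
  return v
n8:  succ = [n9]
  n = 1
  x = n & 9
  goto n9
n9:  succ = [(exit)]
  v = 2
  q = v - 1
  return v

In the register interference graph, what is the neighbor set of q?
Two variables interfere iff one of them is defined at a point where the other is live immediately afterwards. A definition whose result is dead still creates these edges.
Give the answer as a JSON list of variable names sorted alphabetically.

Answer: ["v"]

Derivation:
def/use:
  n0: {q,v} / ∅
  n1: {f} / {q,v}
  n2: {n} / ∅
  n3: {f,v} / {v}
  n4: {f} / {f}
  n5: {f} / {f}
  n6: {x} / ∅
  n7: {v} / ∅
  n8: {n,x} / ∅
  n9: {q,v} / ∅

Backward fixpoint:
  n0 li=∅ lo={q,v}
  n1 li={q,v} lo={f}
  n2 li=∅ lo=∅
  n3 li={v} lo={f}
  n4 li={f} lo={f}
  n5 li={f} lo=∅
  n6 li=∅ lo=∅
  n7 li=∅ lo=∅
  n8 li=∅ lo=∅
  n9 li=∅ lo=∅

Conflict graph:
  f↔{v}
  n↔∅
  q↔{v}
  v↔{f,q}
  x↔∅

N(q) = ["v"]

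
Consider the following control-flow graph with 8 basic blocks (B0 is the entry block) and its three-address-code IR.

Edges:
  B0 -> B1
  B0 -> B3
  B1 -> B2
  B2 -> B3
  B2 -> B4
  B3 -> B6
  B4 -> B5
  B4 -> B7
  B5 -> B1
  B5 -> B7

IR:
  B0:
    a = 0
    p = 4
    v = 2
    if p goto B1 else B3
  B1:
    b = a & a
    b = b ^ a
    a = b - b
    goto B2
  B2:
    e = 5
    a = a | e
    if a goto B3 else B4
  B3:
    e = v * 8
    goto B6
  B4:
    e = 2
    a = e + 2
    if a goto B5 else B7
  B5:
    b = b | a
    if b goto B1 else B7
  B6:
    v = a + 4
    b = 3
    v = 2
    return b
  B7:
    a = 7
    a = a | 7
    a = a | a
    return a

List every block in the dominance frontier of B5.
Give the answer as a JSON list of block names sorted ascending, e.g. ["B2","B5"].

Answer: ["B1", "B7"]

Working:
idom tree: B1←B0 B2←B1 B3←B0 B4←B2 B5←B4 B6←B3 B7←B4
Join-block Dom:
  B1: preds {B0,B5}: {B0} ∩ {B0,B1,B2,B4,B5} = {B0}; idom=B0
  B3: preds {B0,B2}: {B0} ∩ {B0,B1,B2} = {B0}; idom=B0
  B7: preds {B4,B5}: {B0,B1,B2,B4} ∩ {B0,B1,B2,B4,B5} = {B0,B1,B2,B4}; idom=B4

DF derivation:
  B1←B0: walk · to B0
  B1←B5: walk B5→B4→B2→B1 to B0
  B3←B0: walk · to B0
  B3←B2: walk B2→B1 to B0
  B7←B4: walk · to B4
  B7←B5: walk B5 to B4
  B0: DF=∅
  B1: DF={B1,B3}
  B2: DF={B1,B3}
  B3: DF=∅
  B4: DF={B1}
  B5: DF={B1,B7}
  B6: DF=∅
  B7: DF=∅

DF(B5) = ["B1", "B7"]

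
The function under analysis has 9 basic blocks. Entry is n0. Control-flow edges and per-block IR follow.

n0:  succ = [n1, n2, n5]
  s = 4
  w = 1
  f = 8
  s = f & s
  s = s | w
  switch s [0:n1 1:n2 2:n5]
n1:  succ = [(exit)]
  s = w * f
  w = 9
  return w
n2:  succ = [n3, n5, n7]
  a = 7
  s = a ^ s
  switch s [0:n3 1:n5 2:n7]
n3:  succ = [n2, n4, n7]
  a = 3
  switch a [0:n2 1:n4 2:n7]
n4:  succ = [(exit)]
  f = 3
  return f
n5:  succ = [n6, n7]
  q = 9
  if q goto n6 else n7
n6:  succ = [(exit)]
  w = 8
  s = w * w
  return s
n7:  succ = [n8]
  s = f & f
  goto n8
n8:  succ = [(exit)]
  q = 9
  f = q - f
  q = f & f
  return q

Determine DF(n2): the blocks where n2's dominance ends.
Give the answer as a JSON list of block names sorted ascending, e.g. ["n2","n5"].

idom tree: n1←n0 n2←n0 n3←n2 n4←n3 n5←n0 n6←n5 n7←n0 n8←n7
Join-block Dom:
  n2: preds {n0,n3}: {n0} ∩ {n0,n2,n3} = {n0}; idom=n0
  n5: preds {n0,n2}: {n0} ∩ {n0,n2} = {n0}; idom=n0
  n7: preds {n2,n3,n5}: {n0,n2} ∩ {n0,n2,n3} ∩ {n0,n5} = {n0}; idom=n0

DF derivation:
  join n2 pred n0: · stop@n0
  join n2 pred n3: n3→n2 stop@n0
  join n5 pred n0: · stop@n0
  join n5 pred n2: n2 stop@n0
  join n7 pred n2: n2 stop@n0
  join n7 pred n3: n3→n2 stop@n0
  join n7 pred n5: n5 stop@n0
  n0: DF=∅
  n1: DF=∅
  n2: DF={n2,n5,n7}
  n3: DF={n2,n7}
  n4: DF=∅
  n5: DF={n7}
  n6: DF=∅
  n7: DF=∅
  n8: DF=∅

DF(n2) = ["n2", "n5", "n7"]

Answer: ["n2", "n5", "n7"]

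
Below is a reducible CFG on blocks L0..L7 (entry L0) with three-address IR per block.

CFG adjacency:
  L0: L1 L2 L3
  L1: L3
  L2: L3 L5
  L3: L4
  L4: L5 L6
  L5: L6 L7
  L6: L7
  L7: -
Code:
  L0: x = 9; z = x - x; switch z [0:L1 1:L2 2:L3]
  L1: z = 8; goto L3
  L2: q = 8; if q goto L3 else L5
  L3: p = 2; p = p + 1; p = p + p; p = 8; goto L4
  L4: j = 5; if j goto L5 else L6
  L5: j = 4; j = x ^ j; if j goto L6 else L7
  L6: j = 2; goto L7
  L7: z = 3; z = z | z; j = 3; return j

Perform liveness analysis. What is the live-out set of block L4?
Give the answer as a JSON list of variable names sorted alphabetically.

Answer: ["x"]

Working:
Block summaries:
  L0: {x,z} / ∅
  L1: {z} / ∅
  L2: {q} / ∅
  L3: {p} / ∅
  L4: {j} / ∅
  L5: {j} / {x}
  L6: {j} / ∅
  L7: {j,z} / ∅

Liveness:
  live L0: ∅→{x}
  live L1: {x}→{x}
  live L2: {x}→{x}
  live L3: {x}→{x}
  live L4: {x}→{x}
  live L5: {x}→∅
  live L6: ∅→∅
  live L7: ∅→∅

live-out(L4) = ["x"]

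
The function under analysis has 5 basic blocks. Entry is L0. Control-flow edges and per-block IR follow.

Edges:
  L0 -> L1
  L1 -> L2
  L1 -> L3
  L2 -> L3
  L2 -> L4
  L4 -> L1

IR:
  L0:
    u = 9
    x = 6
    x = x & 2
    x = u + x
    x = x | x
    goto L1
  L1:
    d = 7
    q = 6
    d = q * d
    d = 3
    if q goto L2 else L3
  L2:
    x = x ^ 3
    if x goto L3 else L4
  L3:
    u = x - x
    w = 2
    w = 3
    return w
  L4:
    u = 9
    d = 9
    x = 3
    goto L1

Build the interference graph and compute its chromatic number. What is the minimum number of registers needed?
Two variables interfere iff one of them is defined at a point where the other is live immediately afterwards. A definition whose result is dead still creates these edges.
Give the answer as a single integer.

Answer: 3

Working:
Per-block:
  L0 def {u,x} use ∅
  L1 def {d,q} use ∅
  L2 def {x} use {x}
  L3 def {u,w} use {x}
  L4 def {d,u,x} use ∅

Live sets:
  L0 li=∅ lo={x}
  L1 li={x} lo={x}
  L2 li={x} lo={x}
  L3 li={x} lo=∅
  L4 li=∅ lo={x}

Conflict graph:
  d: {q,x}
  q: {d,x}
  u: {x}
  w: ∅
  x: {d,q,u}

Chromatic number:
  clique {d,q,x} ⇒ need ≥ 3
  3-colouring: R0={w,x}  R1={d,u}  R2={q}
  χ = 3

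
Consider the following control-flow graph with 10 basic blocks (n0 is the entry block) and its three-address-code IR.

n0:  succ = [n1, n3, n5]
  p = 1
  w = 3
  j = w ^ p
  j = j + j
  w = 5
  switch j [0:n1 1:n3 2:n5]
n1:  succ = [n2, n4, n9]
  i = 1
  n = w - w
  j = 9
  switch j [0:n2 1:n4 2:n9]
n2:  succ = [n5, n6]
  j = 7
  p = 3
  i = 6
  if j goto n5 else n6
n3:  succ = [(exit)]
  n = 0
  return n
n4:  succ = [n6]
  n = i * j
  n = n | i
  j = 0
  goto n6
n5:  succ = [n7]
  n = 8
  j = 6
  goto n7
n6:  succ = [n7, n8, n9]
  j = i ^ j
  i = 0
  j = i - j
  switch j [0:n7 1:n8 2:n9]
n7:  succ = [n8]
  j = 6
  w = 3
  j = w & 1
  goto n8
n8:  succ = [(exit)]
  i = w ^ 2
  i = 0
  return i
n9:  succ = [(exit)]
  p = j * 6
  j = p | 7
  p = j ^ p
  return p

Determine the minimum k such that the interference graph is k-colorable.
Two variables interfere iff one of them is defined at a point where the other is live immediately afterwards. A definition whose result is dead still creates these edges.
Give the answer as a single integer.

Answer: 3

Working:
def/use:
  n0: def={j,p,w} ue=∅
  n1: def={i,j,n} ue={w}
  n2: def={i,j,p} ue=∅
  n3: def={n} ue=∅
  n4: def={j,n} ue={i,j}
  n5: def={j,n} ue=∅
  n6: def={i,j} ue={i,j}
  n7: def={j,w} ue=∅
  n8: def={i} ue={w}
  n9: def={j,p} ue={j}

Liveness:
  n0 li=∅ lo={w}
  n1 li={w} lo={i,j,w}
  n2 li={w} lo={i,j,w}
  n3 li=∅ lo=∅
  n4 li={i,j,w} lo={i,j,w}
  n5 li=∅ lo=∅
  n6 li={i,j,w} lo={j,w}
  n7 li=∅ lo={w}
  n8 li={w} lo=∅
  n9 li={j} lo=∅

Interfere edges:
  i↔{j,n,w}
  j↔{i,p,w}
  n↔{i,w}
  p↔{j,w}
  w↔{i,j,n,p}

Colouring:
  lower bound: {i,j,w} mutually conflict ⇒ χ ≥ 3
  3-colouring: r0={w}  r1={i,p}  r2={j,n}
  χ = 3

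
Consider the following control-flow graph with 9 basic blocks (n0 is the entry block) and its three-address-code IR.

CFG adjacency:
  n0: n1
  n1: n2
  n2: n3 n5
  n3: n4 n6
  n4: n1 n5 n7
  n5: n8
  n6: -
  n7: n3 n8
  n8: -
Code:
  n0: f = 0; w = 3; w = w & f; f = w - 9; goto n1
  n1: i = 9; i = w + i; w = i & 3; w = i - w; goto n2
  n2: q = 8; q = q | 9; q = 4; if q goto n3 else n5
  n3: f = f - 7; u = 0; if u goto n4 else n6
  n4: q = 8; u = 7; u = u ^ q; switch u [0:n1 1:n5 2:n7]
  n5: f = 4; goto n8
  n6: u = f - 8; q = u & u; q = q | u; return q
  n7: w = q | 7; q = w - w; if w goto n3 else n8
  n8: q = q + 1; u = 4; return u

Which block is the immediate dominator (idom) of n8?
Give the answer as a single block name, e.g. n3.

idom tree: n1←n0 n2←n1 n3←n2 n4←n3 n5←n2 n6←n3 n7←n4 n8←n2
Dom at joins:
  n1: preds {n0,n4}: {n0} ∩ {n0,n1,n2,n3,n4} = {n0}; idom=n0
  n3: preds {n2,n7}: {n0,n1,n2} ∩ {n0,n1,n2,n3,n4,n7} = {n0,n1,n2}; idom=n2
  n5: preds {n2,n4}: {n0,n1,n2} ∩ {n0,n1,n2,n3,n4} = {n0,n1,n2}; idom=n2
  n8: preds {n5,n7}: {n0,n1,n2,n5} ∩ {n0,n1,n2,n3,n4,n7} = {n0,n1,n2}; idom=n2

idom(n8) = n2

Answer: n2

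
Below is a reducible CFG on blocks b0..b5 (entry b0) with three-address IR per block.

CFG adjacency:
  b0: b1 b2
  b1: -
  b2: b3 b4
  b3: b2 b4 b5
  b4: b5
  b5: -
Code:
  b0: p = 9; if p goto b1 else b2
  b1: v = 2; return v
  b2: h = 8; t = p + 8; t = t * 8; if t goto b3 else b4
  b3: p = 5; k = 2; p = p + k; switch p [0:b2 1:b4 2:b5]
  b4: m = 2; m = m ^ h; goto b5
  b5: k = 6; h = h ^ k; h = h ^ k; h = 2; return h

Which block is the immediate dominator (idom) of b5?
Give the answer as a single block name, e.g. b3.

Answer: b2

Derivation:
idom tree: b1←b0 b2←b0 b3←b2 b4←b2 b5←b2
Dom at joins:
  b2: preds {b0,b3}: {b0} ∩ {b0,b2,b3} = {b0}; idom=b0
  b4: preds {b2,b3}: {b0,b2} ∩ {b0,b2,b3} = {b0,b2}; idom=b2
  b5: preds {b3,b4}: {b0,b2,b3} ∩ {b0,b2,b4} = {b0,b2}; idom=b2

idom(b5) = b2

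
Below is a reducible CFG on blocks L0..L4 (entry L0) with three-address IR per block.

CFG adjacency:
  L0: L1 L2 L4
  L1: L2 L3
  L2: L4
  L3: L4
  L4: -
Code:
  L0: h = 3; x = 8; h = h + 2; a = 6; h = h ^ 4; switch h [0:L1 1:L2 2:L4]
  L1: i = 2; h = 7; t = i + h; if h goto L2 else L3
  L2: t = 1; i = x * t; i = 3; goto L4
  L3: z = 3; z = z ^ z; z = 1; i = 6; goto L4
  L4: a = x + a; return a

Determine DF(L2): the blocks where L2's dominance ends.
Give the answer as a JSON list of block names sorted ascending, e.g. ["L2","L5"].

idom tree: L1←L0 L2←L0 L3←L1 L4←L0
Dom at joins:
  L2: preds {L0,L1}: {L0} ∩ {L0,L1} = {L0}; idom=L0
  L4: preds {L0,L2,L3}: {L0} ∩ {L0,L2} ∩ {L0,L1,L3} = {L0}; idom=L0

DF walk-up:
  L2←L0: walk · to L0
  L2←L1: walk L1 to L0
  L4←L0: walk · to L0
  L4←L2: walk L2 to L0
  L4←L3: walk L3→L1 to L0
  DF(L0)=∅
  DF(L1)={L2,L4}
  DF(L2)={L4}
  DF(L3)={L4}
  DF(L4)=∅

DF(L2) = ["L4"]

Answer: ["L4"]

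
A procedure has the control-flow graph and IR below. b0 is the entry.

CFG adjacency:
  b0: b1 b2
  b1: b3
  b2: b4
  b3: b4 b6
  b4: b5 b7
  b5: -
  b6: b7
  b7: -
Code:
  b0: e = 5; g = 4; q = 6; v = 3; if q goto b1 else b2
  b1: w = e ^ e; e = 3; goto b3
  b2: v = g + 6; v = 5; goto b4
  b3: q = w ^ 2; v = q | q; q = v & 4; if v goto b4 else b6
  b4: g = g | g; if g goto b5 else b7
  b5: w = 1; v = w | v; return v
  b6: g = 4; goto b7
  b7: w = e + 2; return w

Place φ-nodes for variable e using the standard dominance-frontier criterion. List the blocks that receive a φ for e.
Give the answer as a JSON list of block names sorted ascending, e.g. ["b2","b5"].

idom tree: b1←b0 b2←b0 b3←b1 b4←b0 b5←b4 b6←b3 b7←b0
Join-block Dom:
  b4: preds {b2,b3}: {b0,b2} ∩ {b0,b1,b3} = {b0}; idom=b0
  b7: preds {b4,b6}: {b0,b4} ∩ {b0,b1,b3,b6} = {b0}; idom=b0

Frontier:
  b4←b2: walk b2 to b0
  b4←b3: walk b3→b1 to b0
  b7←b4: walk b4 to b0
  b7←b6: walk b6→b3→b1 to b0
  DF(b0)=∅
  DF(b1)={b4,b7}
  DF(b2)={b4}
  DF(b3)={b4,b7}
  DF(b4)={b7}
  DF(b5)=∅
  DF(b6)={b7}
  DF(b7)=∅

φ for e: defs {b0,b1}
  DF⁺ = {b4,b7}

Answer: ["b4", "b7"]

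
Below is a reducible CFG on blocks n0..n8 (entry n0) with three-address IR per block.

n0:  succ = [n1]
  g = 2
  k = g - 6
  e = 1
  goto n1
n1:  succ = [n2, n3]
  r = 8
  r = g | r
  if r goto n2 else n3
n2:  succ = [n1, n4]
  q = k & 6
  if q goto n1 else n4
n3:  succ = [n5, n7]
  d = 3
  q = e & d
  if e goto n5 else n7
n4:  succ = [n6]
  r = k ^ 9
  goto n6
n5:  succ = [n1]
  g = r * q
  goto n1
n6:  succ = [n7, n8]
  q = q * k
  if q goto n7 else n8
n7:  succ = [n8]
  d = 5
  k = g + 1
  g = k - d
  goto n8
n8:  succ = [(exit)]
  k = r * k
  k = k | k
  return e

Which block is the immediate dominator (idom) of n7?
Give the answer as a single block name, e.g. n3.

idom tree: n1←n0 n2←n1 n3←n1 n4←n2 n5←n3 n6←n4 n7←n1 n8←n1
Dom at joins:
  n1: preds {n0,n2,n5}: {n0} ∩ {n0,n1,n2} ∩ {n0,n1,n3,n5} = {n0}; idom=n0
  n7: preds {n3,n6}: {n0,n1,n3} ∩ {n0,n1,n2,n4,n6} = {n0,n1}; idom=n1
  n8: preds {n6,n7}: {n0,n1,n2,n4,n6} ∩ {n0,n1,n7} = {n0,n1}; idom=n1

idom(n7) = n1

Answer: n1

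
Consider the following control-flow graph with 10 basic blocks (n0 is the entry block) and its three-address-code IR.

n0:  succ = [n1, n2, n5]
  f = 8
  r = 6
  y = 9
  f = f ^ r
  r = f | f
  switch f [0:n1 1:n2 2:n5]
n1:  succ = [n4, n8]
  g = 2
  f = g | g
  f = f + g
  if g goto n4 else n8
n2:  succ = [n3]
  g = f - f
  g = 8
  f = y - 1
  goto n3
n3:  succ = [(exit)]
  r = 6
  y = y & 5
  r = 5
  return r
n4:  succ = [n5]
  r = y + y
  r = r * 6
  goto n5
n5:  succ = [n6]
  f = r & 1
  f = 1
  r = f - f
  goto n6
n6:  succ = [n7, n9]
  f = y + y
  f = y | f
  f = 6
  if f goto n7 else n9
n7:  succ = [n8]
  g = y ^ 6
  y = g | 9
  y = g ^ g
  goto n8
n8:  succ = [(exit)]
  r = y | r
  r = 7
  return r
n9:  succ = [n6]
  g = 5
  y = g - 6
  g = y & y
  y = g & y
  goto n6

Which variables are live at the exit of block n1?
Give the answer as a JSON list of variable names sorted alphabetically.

Block summaries:
  n0: def={f,r,y} ue=∅
  n1: def={f,g} ue=∅
  n2: def={f,g} ue={f,y}
  n3: def={r,y} ue={y}
  n4: def={r} ue={y}
  n5: def={f,r} ue={r}
  n6: def={f} ue={y}
  n7: def={g,y} ue={y}
  n8: def={r} ue={r,y}
  n9: def={g,y} ue=∅

Live sets:
  n0: in=∅ out={f,r,y}
  n1: in={r,y} out={r,y}
  n2: in={f,y} out={y}
  n3: in={y} out=∅
  n4: in={y} out={r,y}
  n5: in={r,y} out={r,y}
  n6: in={r,y} out={r,y}
  n7: in={r,y} out={r,y}
  n8: in={r,y} out=∅
  n9: in={r} out={r,y}

live-out(n1) = ["r", "y"]

Answer: ["r", "y"]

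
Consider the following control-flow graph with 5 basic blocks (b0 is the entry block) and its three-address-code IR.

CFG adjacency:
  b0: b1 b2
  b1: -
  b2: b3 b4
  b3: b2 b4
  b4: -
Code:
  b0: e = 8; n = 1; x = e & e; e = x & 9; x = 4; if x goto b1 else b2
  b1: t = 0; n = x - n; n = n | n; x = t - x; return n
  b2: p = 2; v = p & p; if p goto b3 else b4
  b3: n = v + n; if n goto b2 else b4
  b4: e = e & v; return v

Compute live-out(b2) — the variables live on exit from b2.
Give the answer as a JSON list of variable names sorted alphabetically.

Answer: ["e", "n", "v"]

Working:
def/use:
  b0 def {e,n,x} use ∅
  b1 def {n,t,x} use {n,x}
  b2 def {p,v} use ∅
  b3 def {n} use {n,v}
  b4 def {e} use {e,v}

Backward fixpoint:
  b0: in=∅ out={e,n,x}
  b1: in={n,x} out=∅
  b2: in={e,n} out={e,n,v}
  b3: in={e,n,v} out={e,n,v}
  b4: in={e,v} out=∅

live-out(b2) = ["e", "n", "v"]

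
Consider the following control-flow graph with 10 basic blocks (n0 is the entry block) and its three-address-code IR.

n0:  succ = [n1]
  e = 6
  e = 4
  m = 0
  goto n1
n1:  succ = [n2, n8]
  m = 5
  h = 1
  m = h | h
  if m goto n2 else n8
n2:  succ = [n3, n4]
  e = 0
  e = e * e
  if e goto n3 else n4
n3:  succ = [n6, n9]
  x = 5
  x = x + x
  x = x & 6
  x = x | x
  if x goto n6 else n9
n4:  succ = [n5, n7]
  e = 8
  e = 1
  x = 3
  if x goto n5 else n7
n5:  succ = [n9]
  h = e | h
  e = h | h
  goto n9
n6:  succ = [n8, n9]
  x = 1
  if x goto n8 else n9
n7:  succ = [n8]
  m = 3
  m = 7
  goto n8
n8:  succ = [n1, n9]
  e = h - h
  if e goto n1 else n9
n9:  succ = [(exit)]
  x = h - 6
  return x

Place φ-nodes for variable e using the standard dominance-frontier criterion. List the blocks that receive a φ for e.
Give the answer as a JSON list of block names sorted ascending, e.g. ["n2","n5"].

idom tree: n1←n0 n2←n1 n3←n2 n4←n2 n5←n4 n6←n3 n7←n4 n8←n1 n9←n1
Join-block Dom:
  n1: preds {n0,n8}: {n0} ∩ {n0,n1,n8} = {n0}; idom=n0
  n8: preds {n1,n6,n7}: {n0,n1} ∩ {n0,n1,n2,n3,n6} ∩ {n0,n1,n2,n4,n7} = {n0,n1}; idom=n1
  n9: preds {n3,n5,n6,n8}: {n0,n1,n2,n3} ∩ {n0,n1,n2,n4,n5} ∩ {n0,n1,n2,n3,n6} ∩ {n0,n1,n8} = {n0,n1}; idom=n1

DF walk-up:
  n1←n0: walk · to n0
  n1←n8: walk n8→n1 to n0
  n8←n1: walk · to n1
  n8←n6: walk n6→n3→n2 to n1
  n8←n7: walk n7→n4→n2 to n1
  n9←n3: walk n3→n2 to n1
  n9←n5: walk n5→n4→n2 to n1
  n9←n6: walk n6→n3→n2 to n1
  n9←n8: walk n8 to n1
  n0: DF=∅
  n1: DF={n1}
  n2: DF={n8,n9}
  n3: DF={n8,n9}
  n4: DF={n8,n9}
  n5: DF={n9}
  n6: DF={n8,n9}
  n7: DF={n8}
  n8: DF={n1,n9}
  n9: DF=∅

φ for e: defs {n0,n2,n4,n5,n8}
  DF⁺ = {n1,n8,n9}

Answer: ["n1", "n8", "n9"]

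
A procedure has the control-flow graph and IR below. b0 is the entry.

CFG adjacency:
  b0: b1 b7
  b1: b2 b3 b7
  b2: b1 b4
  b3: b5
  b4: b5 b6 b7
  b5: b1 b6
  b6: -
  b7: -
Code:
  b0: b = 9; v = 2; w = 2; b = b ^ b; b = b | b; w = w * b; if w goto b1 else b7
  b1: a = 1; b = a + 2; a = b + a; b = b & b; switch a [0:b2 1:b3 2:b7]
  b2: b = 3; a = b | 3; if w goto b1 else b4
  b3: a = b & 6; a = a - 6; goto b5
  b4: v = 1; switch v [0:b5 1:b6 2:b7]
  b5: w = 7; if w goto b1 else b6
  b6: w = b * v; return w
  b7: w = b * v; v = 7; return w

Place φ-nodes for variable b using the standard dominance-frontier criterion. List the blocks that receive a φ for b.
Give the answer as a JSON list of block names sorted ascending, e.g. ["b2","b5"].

idom tree: b1←b0 b2←b1 b3←b1 b4←b2 b5←b1 b6←b1 b7←b0
Join-block Dom:
  b1: preds {b0,b2,b5}: {b0} ∩ {b0,b1,b2} ∩ {b0,b1,b5} = {b0}; idom=b0
  b5: preds {b3,b4}: {b0,b1,b3} ∩ {b0,b1,b2,b4} = {b0,b1}; idom=b1
  b6: preds {b4,b5}: {b0,b1,b2,b4} ∩ {b0,b1,b5} = {b0,b1}; idom=b1
  b7: preds {b0,b1,b4}: {b0} ∩ {b0,b1} ∩ {b0,b1,b2,b4} = {b0}; idom=b0

Frontier:
  join b1 pred b0: · stop@b0
  join b1 pred b2: b2→b1 stop@b0
  join b1 pred b5: b5→b1 stop@b0
  join b5 pred b3: b3 stop@b1
  join b5 pred b4: b4→b2 stop@b1
  join b6 pred b4: b4→b2 stop@b1
  join b6 pred b5: b5 stop@b1
  join b7 pred b0: · stop@b0
  join b7 pred b1: b1 stop@b0
  join b7 pred b4: b4→b2→b1 stop@b0
  DF(b0)=∅
  DF(b1)={b1,b7}
  DF(b2)={b1,b5,b6,b7}
  DF(b3)={b5}
  DF(b4)={b5,b6,b7}
  DF(b5)={b1,b6}
  DF(b6)=∅
  DF(b7)=∅

φ for b: defs {b0,b1,b2}
  DF⁺ = {b1,b5,b6,b7}

Answer: ["b1", "b5", "b6", "b7"]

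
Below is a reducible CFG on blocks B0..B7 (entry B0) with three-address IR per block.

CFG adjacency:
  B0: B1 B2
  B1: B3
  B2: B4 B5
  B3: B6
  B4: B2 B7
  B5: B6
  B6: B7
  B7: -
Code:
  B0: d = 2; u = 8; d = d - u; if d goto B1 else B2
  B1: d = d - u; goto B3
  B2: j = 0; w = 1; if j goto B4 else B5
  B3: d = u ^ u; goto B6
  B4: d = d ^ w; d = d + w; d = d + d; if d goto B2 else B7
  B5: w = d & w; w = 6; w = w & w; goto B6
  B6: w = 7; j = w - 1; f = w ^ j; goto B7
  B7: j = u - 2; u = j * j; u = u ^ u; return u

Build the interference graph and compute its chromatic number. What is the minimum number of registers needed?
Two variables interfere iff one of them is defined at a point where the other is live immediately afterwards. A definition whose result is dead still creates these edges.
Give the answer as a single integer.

def/use:
  B0: def={d,u} ue=∅
  B1: def={d} ue={d,u}
  B2: def={j,w} ue=∅
  B3: def={d} ue={u}
  B4: def={d} ue={d,w}
  B5: def={w} ue={d,w}
  B6: def={f,j,w} ue=∅
  B7: def={j,u} ue={u}

Liveness:
  live B0: ∅→{d,u}
  live B1: {d,u}→{u}
  live B2: {d,u}→{d,u,w}
  live B3: {u}→{u}
  live B4: {d,u,w}→{d,u}
  live B5: {d,u,w}→{u}
  live B6: {u}→{u}
  live B7: {u}→∅

Interference:
  d — {j,u,w}
  f — {u}
  j — {d,u,w}
  u — {d,f,j,w}
  w — {d,j,u}

Colouring:
  lower bound: {d,j,u,w} mutually conflict ⇒ χ ≥ 4
  4-colouring: r0={u}  r1={d,f}  r2={j}  r3={w}
  χ = 4

Answer: 4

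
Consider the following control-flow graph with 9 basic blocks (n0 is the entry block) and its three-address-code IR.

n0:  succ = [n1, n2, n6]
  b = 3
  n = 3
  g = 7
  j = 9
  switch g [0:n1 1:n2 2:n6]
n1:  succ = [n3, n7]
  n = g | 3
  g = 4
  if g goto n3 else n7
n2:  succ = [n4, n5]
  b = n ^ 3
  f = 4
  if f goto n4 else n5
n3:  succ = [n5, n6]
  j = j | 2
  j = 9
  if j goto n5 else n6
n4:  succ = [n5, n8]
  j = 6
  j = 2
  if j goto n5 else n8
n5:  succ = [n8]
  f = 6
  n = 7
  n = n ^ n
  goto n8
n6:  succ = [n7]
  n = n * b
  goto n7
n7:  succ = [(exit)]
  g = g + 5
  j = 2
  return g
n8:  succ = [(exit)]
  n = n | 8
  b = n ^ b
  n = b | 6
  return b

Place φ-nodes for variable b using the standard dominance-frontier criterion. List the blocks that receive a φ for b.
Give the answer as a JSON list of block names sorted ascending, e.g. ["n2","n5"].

Answer: ["n5", "n8"]

Working:
idom tree: n1←n0 n2←n0 n3←n1 n4←n2 n5←n0 n6←n0 n7←n0 n8←n0
Dom∩ at merges:
  n5: preds {n2,n3,n4}: {n0,n2} ∩ {n0,n1,n3} ∩ {n0,n2,n4} = {n0}; idom=n0
  n6: preds {n0,n3}: {n0} ∩ {n0,n1,n3} = {n0}; idom=n0
  n7: preds {n1,n6}: {n0,n1} ∩ {n0,n6} = {n0}; idom=n0
  n8: preds {n4,n5}: {n0,n2,n4} ∩ {n0,n5} = {n0}; idom=n0

DF derivation:
  join n5 pred n2: n2 stop@n0
  join n5 pred n3: n3→n1 stop@n0
  join n5 pred n4: n4→n2 stop@n0
  join n6 pred n0: · stop@n0
  join n6 pred n3: n3→n1 stop@n0
  join n7 pred n1: n1 stop@n0
  join n7 pred n6: n6 stop@n0
  join n8 pred n4: n4→n2 stop@n0
  join n8 pred n5: n5 stop@n0
  n0: DF=∅
  n1: DF={n5,n6,n7}
  n2: DF={n5,n8}
  n3: DF={n5,n6}
  n4: DF={n5,n8}
  n5: DF={n8}
  n6: DF={n7}
  n7: DF=∅
  n8: DF=∅

φ for b: defs {n0,n2,n8}
  DF⁺ = {n5,n8}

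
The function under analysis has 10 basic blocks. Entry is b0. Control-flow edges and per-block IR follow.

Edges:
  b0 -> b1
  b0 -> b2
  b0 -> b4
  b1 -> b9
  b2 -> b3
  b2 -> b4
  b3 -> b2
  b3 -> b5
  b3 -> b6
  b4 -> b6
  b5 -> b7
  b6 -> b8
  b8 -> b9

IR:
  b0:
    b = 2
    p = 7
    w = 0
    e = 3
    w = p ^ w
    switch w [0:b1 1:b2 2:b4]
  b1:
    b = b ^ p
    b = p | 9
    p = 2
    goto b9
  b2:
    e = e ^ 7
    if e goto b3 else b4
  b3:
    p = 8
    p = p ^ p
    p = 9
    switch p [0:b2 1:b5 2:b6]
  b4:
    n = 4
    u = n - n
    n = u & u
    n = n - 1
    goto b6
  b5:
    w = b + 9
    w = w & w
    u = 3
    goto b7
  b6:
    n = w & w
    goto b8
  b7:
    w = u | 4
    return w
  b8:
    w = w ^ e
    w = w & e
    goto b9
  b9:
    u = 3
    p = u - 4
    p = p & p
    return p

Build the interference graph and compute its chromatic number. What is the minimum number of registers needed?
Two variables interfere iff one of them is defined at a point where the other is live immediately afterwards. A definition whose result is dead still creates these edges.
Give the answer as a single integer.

Answer: 4

Working:
Block summaries:
  b0 def {b,e,p,w} use ∅
  b1 def {b,p} use {b,p}
  b2 def {e} use {e}
  b3 def {p} use ∅
  b4 def {n,u} use ∅
  b5 def {u,w} use {b}
  b6 def {n} use {w}
  b7 def {w} use {u}
  b8 def {w} use {e,w}
  b9 def {p,u} use ∅

Live sets:
  b0: in=∅ out={b,e,p,w}
  b1: in={b,p} out=∅
  b2: in={b,e,w} out={b,e,w}
  b3: in={b,e,w} out={b,e,w}
  b4: in={e,w} out={e,w}
  b5: in={b} out={u}
  b6: in={e,w} out={e,w}
  b7: in={u} out=∅
  b8: in={e,w} out=∅
  b9: in=∅ out=∅

Interference:
  b: {e,p,w}
  e: {b,n,p,u,w}
  n: {e,w}
  p: {b,e,w}
  u: {e,w}
  w: {b,e,n,p,u}

Colouring:
  clique {b,e,p,w} ⇒ need ≥ 4
  4-colouring: R0={e}  R1={w}  R2={b,n,u}  R3={p}
  χ = 4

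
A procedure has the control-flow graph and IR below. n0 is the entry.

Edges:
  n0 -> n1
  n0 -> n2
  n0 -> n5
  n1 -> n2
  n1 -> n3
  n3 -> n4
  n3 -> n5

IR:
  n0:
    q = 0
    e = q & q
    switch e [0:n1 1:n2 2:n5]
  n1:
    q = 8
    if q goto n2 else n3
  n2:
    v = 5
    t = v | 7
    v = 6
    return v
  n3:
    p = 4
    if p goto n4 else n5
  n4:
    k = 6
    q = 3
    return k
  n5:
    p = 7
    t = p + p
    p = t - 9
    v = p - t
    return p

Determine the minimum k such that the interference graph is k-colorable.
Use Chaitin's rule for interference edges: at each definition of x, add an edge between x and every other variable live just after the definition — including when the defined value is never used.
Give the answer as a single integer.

Answer: 2

Working:
def/use:
  n0 def {e,q} use ∅
  n1 def {q} use ∅
  n2 def {t,v} use ∅
  n3 def {p} use ∅
  n4 def {k,q} use ∅
  n5 def {p,t,v} use ∅

Live sets:
  live n0: ∅→∅
  live n1: ∅→∅
  live n2: ∅→∅
  live n3: ∅→∅
  live n4: ∅→∅
  live n5: ∅→∅

Interfere edges:
  e↔∅
  k↔{q}
  p↔{t,v}
  q↔{k}
  t↔{p}
  v↔{p}

Registers:
  lower bound: {k,q} mutually conflict ⇒ χ ≥ 2
  2-colouring: r0={e,k,p}  r1={q,t,v}
  χ = 2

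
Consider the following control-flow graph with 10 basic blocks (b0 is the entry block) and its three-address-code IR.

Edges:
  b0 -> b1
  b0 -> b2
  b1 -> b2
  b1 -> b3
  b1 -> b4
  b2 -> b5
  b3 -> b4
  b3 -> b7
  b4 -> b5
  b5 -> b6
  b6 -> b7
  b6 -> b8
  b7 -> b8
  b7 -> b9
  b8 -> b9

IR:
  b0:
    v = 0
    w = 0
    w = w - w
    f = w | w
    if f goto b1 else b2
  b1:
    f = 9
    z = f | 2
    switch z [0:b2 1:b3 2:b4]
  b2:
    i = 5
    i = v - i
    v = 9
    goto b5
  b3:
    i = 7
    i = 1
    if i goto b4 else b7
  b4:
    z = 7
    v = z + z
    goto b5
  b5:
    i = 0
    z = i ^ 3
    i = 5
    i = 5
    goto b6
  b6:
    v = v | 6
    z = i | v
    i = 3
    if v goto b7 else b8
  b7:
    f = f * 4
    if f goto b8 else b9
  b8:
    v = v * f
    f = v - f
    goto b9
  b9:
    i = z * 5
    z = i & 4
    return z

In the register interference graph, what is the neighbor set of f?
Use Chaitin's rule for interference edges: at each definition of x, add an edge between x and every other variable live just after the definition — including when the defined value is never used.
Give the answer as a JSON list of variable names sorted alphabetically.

Answer: ["i", "v", "z"]

Working:
Block summaries:
  b0: def={f,v,w} ue=∅
  b1: def={f,z} ue=∅
  b2: def={i,v} ue={v}
  b3: def={i} ue=∅
  b4: def={v,z} ue=∅
  b5: def={i,z} ue=∅
  b6: def={i,v,z} ue={i,v}
  b7: def={f} ue={f}
  b8: def={f,v} ue={f,v}
  b9: def={i,z} ue={z}

Backward fixpoint:
  b0: in=∅ out={f,v}
  b1: in={v} out={f,v,z}
  b2: in={f,v} out={f,v}
  b3: in={f,v,z} out={f,v,z}
  b4: in={f} out={f,v}
  b5: in={f,v} out={f,i,v}
  b6: in={f,i,v} out={f,v,z}
  b7: in={f,v,z} out={f,v,z}
  b8: in={f,v,z} out={z}
  b9: in={z} out=∅

Interference:
  f↔{i,v,z}
  i↔{f,v,z}
  v↔{f,i,w,z}
  w↔{v}
  z↔{f,i,v}

N(f) = ["i", "v", "z"]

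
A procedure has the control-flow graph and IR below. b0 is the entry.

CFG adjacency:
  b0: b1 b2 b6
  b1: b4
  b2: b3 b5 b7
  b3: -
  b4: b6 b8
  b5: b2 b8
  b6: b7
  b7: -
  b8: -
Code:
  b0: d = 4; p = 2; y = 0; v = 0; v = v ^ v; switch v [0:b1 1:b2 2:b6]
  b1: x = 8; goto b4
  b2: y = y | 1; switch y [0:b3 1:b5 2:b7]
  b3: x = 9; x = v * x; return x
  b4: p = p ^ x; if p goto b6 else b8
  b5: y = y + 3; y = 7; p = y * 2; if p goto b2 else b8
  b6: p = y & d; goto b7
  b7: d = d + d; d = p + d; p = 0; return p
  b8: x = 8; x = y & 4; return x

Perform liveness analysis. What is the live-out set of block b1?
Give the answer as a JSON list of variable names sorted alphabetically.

def/use:
  b0: def={d,p,v,y} ue=∅
  b1: def={x} ue=∅
  b2: def={y} ue={y}
  b3: def={x} ue={v}
  b4: def={p} ue={p,x}
  b5: def={p,y} ue={y}
  b6: def={p} ue={d,y}
  b7: def={d,p} ue={d,p}
  b8: def={x} ue={y}

Live sets:
  b0 li=∅ lo={d,p,v,y}
  b1 li={d,p,y} lo={d,p,x,y}
  b2 li={d,p,v,y} lo={d,p,v,y}
  b3 li={v} lo=∅
  b4 li={d,p,x,y} lo={d,y}
  b5 li={d,v,y} lo={d,p,v,y}
  b6 li={d,y} lo={d,p}
  b7 li={d,p} lo=∅
  b8 li={y} lo=∅

live-out(b1) = ["d", "p", "x", "y"]

Answer: ["d", "p", "x", "y"]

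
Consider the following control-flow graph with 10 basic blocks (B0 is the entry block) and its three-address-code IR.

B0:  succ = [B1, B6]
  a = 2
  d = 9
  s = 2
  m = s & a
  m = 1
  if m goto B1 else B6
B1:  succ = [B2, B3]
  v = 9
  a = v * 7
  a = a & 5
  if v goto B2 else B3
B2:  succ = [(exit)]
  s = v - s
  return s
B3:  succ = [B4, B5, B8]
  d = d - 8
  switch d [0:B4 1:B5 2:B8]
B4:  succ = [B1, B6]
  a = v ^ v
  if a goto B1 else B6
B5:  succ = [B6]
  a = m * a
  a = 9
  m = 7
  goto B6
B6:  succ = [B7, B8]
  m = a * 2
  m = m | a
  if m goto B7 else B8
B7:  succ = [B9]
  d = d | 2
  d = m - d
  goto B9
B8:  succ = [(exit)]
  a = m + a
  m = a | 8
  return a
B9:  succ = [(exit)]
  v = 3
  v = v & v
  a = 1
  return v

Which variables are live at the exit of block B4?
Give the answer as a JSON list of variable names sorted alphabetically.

Answer: ["a", "d", "m", "s"]

Working:
def/use:
  B0: def={a,d,m,s} ue=∅
  B1: def={a,v} ue=∅
  B2: def={s} ue={s,v}
  B3: def={d} ue={d}
  B4: def={a} ue={v}
  B5: def={a,m} ue={a,m}
  B6: def={m} ue={a}
  B7: def={d} ue={d,m}
  B8: def={a,m} ue={a,m}
  B9: def={a,v} ue=∅

Liveness:
  B0 li=∅ lo={a,d,m,s}
  B1 li={d,m,s} lo={a,d,m,s,v}
  B2 li={s,v} lo=∅
  B3 li={a,d,m,s,v} lo={a,d,m,s,v}
  B4 li={d,m,s,v} lo={a,d,m,s}
  B5 li={a,d,m} lo={a,d}
  B6 li={a,d} lo={a,d,m}
  B7 li={d,m} lo=∅
  B8 li={a,m} lo=∅
  B9 li=∅ lo=∅

live-out(B4) = ["a", "d", "m", "s"]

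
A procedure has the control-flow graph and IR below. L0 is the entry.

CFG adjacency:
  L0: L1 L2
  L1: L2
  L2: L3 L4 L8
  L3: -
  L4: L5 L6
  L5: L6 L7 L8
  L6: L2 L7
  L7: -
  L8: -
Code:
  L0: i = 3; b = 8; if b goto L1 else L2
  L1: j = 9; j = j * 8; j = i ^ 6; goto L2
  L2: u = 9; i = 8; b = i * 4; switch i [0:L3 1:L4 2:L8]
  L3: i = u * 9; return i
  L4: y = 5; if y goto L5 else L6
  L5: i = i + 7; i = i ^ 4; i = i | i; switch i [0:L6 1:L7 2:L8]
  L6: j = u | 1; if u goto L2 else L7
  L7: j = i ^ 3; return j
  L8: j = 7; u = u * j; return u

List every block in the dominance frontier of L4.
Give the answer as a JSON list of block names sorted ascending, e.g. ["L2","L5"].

idom tree: L1←L0 L2←L0 L3←L2 L4←L2 L5←L4 L6←L4 L7←L4 L8←L2
Join-block Dom:
  L2: preds {L0,L1,L6}: {L0} ∩ {L0,L1} ∩ {L0,L2,L4,L6} = {L0}; idom=L0
  L6: preds {L4,L5}: {L0,L2,L4} ∩ {L0,L2,L4,L5} = {L0,L2,L4}; idom=L4
  L7: preds {L5,L6}: {L0,L2,L4,L5} ∩ {L0,L2,L4,L6} = {L0,L2,L4}; idom=L4
  L8: preds {L2,L5}: {L0,L2} ∩ {L0,L2,L4,L5} = {L0,L2}; idom=L2

Frontier:
  L2←L0: walk · to L0
  L2←L1: walk L1 to L0
  L2←L6: walk L6→L4→L2 to L0
  L6←L4: walk · to L4
  L6←L5: walk L5 to L4
  L7←L5: walk L5 to L4
  L7←L6: walk L6 to L4
  L8←L2: walk · to L2
  L8←L5: walk L5→L4 to L2
  L0: DF=∅
  L1: DF={L2}
  L2: DF={L2}
  L3: DF=∅
  L4: DF={L2,L8}
  L5: DF={L6,L7,L8}
  L6: DF={L2,L7}
  L7: DF=∅
  L8: DF=∅

DF(L4) = ["L2", "L8"]

Answer: ["L2", "L8"]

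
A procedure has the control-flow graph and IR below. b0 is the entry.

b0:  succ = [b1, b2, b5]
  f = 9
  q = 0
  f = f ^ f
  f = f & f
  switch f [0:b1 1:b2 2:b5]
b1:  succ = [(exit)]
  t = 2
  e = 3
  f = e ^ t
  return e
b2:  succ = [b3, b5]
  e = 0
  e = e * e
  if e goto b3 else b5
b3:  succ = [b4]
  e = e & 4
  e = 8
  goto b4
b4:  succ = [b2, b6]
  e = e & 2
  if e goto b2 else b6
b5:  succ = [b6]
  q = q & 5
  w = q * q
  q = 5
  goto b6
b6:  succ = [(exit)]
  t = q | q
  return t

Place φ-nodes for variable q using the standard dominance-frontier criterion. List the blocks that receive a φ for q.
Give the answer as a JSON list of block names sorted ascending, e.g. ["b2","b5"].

Answer: ["b6"]

Derivation:
idom tree: b1←b0 b2←b0 b3←b2 b4←b3 b5←b0 b6←b0
Dom∩ at merges:
  b2: preds {b0,b4}: {b0} ∩ {b0,b2,b3,b4} = {b0}; idom=b0
  b5: preds {b0,b2}: {b0} ∩ {b0,b2} = {b0}; idom=b0
  b6: preds {b4,b5}: {b0,b2,b3,b4} ∩ {b0,b5} = {b0}; idom=b0

DF derivation:
  b2←b0: walk · to b0
  b2←b4: walk b4→b3→b2 to b0
  b5←b0: walk · to b0
  b5←b2: walk b2 to b0
  b6←b4: walk b4→b3→b2 to b0
  b6←b5: walk b5 to b0
  b0: DF=∅
  b1: DF=∅
  b2: DF={b2,b5,b6}
  b3: DF={b2,b6}
  b4: DF={b2,b6}
  b5: DF={b6}
  b6: DF=∅

φ for q: defs {b0,b5}
  DF⁺ = {b6}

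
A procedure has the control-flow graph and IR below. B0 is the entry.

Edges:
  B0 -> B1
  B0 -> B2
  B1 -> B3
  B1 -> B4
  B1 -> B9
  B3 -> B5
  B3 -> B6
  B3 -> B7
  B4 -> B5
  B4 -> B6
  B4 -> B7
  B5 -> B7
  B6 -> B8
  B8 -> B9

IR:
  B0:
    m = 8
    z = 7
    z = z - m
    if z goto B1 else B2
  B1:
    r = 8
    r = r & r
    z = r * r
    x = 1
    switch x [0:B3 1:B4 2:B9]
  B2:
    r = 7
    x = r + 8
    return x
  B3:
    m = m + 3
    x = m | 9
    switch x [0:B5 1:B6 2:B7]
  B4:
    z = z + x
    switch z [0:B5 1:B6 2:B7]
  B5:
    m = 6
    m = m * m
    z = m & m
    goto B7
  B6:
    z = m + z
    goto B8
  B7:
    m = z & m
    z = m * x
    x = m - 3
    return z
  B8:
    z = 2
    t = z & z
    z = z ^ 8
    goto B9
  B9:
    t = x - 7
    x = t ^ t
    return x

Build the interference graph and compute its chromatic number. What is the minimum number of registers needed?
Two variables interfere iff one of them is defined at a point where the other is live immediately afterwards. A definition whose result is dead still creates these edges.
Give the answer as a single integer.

Answer: 3

Analysis:
Per-block:
  B0 def {m,z} use ∅
  B1 def {r,x,z} use ∅
  B2 def {r,x} use ∅
  B3 def {m,x} use {m}
  B4 def {z} use {x,z}
  B5 def {m,z} use ∅
  B6 def {z} use {m,z}
  B7 def {m,x,z} use {m,x,z}
  B8 def {t,z} use ∅
  B9 def {t,x} use {x}

Live sets:
  B0: in=∅ out={m}
  B1: in={m} out={m,x,z}
  B2: in=∅ out=∅
  B3: in={m,z} out={m,x,z}
  B4: in={m,x,z} out={m,x,z}
  B5: in={x} out={m,x,z}
  B6: in={m,x,z} out={x}
  B7: in={m,x,z} out=∅
  B8: in={x} out={x}
  B9: in={x} out=∅

Interference:
  m — {r,x,z}
  r — {m}
  t — {x,z}
  x — {m,t,z}
  z — {m,t,x}

Registers:
  lower bound: {m,x,z} mutually conflict ⇒ χ ≥ 3
  3-colouring: c0={m,t}  c1={r,x}  c2={z}
  χ = 3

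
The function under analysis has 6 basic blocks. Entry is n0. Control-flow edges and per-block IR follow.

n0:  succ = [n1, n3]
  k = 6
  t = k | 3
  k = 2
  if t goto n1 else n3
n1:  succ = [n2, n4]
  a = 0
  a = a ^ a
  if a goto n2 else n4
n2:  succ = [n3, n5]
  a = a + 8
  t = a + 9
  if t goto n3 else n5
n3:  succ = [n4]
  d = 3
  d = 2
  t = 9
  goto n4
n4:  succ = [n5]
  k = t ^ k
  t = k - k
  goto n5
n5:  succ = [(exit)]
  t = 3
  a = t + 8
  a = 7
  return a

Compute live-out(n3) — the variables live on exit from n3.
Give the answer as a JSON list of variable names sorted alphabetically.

Per-block:
  n0: def={k,t} ue=∅
  n1: def={a} ue=∅
  n2: def={a,t} ue={a}
  n3: def={d,t} ue=∅
  n4: def={k,t} ue={k,t}
  n5: def={a,t} ue=∅

Liveness:
  n0 li=∅ lo={k,t}
  n1 li={k,t} lo={a,k,t}
  n2 li={a,k} lo={k}
  n3 li={k} lo={k,t}
  n4 li={k,t} lo=∅
  n5 li=∅ lo=∅

live-out(n3) = ["k", "t"]

Answer: ["k", "t"]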